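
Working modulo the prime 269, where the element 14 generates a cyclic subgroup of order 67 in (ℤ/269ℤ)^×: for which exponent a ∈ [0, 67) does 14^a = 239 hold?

36

Baby-step giant-step with m = ceil(sqrt(67)) = 9.
Baby table (14^j mod 269 for j=0..8):
  0:1  1:14  2:196  3:54  4:218  5:93  6:226  7:205
  8:180
Giant step factor: 14^(-9) ≡ 125 (mod 269).
Scan 239·125^i mod 269 for i = 0, 1, …:
  i=0: 239   i=1: 16   i=2: 117   i=3: 99
  i=4: 1
Match at i=4, j=0: a = 4·9 + 0 = 36.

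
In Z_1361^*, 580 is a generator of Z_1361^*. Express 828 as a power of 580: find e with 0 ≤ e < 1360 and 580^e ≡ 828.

1328

Baby-step giant-step with m = ceil(sqrt(1360)) = 37.
Baby table (580^j mod 1361 for j=0..36):
  0:1  1:580  2:233  3:401  4:1210  5:885  6:203  7:694
  8:1025  9:1104  10:650  11:3  12:379  13:699  14:1203  15:908
  16:1294  17:609  18:721  19:353  20:590  21:589  22:9  23:1137
  24:736  25:887  26:2  27:1160  28:466  29:802  30:1059  31:409
  32:406  33:27  34:689  35:847  36:1300
Giant step factor: 580^(-37) ≡ 227 (mod 1361).
Scan 828·227^i mod 1361 for i = 0, 1, …:
  i=0: 828   i=1: 138   i=2: 23   i=3: 1138
  i=4: 1097   i=5: 1317   i=6: 900   i=7: 150
  i=8: 25   i=9: 231     …   i=34: 162
  i=35: 27
Match at i=35, j=33: e = 35·37 + 33 = 1328.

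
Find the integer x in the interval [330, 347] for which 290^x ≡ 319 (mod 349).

331

Compute 290^330 mod 349 = 36, then multiply by 290 repeatedly:
  290^330=36  290^331=319
Found 319 at exponent 331.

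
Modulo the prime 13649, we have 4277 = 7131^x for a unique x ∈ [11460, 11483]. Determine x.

11476

Compute 7131^11460 mod 13649 = 8141, then multiply by 7131 repeatedly:
  7131^11460=8141  7131^11461=4274  7131^11462=13326  7131^11463=3368  7131^11464=8617
  7131^11465=29  7131^11466=2064  7131^11467=4762  7131^11468=12759  7131^11469=195
  7131^11470=11996  7131^11471=5193  7131^11472=1546  7131^11473=9783  7131^11474=2534
  7131^11475=12327  7131^11476=4277
Found 4277 at exponent 11476.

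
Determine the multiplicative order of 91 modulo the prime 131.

65

The order of 91 must divide p − 1 = 130 = 2 · 5 · 13.
Divisors: 1, 2, 5, 10, 13, 26, 65, 130.
Check each in increasing order: 91^1 ≡ 91;  91^2 ≡ 28;  91^5 ≡ 80;  91^10 ≡ 112;  91^13 ≡ 58;  91^26 ≡ 89;  91^65 ≡ 1.
Smallest exponent giving 1 is 65.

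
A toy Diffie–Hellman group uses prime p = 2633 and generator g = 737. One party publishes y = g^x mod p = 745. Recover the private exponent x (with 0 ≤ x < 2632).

1151

Baby-step giant-step with m = ceil(sqrt(2632)) = 52.
Baby table (737^j mod 2633 for j=0..51):
  0:1  1:737  2:771  3:2132  4:2016  5:780  6:866  7:1056
  8:1537  9:579  10:177  11:1432  12:2184  13:845  14:1377  15:1144
  16:568  17:2602  18:850  19:2429  20:2366  21:696  22:2150  23:2117
  24:1493  25:2380  26:482  27:2412  28:369  29:754  30:135  31:2074
  32:1398  33:823  34:961  35:2613  36:1058  37:378  38:2121  39:1808
  40:198  41:1111  42:2577  43:856  44:1585  45:1726  46:323  47:1081
  48:1531  49:1423  50:817  51:1805
Giant step factor: 737^(-52) ≡ 2306 (mod 2633).
Scan 745·2306^i mod 2633 for i = 0, 1, …:
  i=0: 745   i=1: 1254   i=2: 690   i=3: 808
  i=4: 1717   i=5: 2003   i=6: 636   i=7: 35
  i=8: 1720   i=9: 1022     …   i=21: 1736
  i=22: 1056
Match at i=22, j=7: x = 22·52 + 7 = 1151.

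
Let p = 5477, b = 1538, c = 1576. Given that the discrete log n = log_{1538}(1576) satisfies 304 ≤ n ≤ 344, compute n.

309

Compute 1538^304 mod 5477 = 335, then multiply by 1538 repeatedly:
  1538^304=335  1538^305=392  1538^306=426  1538^307=3425  1538^308=4253
  1538^309=1576
Found 1576 at exponent 309.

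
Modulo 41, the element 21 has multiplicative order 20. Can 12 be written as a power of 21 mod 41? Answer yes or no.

no

12 ∈ ⟨21⟩ iff 12^20 ≡ 1 (mod 41), since |⟨21⟩| = 20.
12^20 mod 41 = 40.
Since 40 ≠ 1, 12 does not lie in the subgroup.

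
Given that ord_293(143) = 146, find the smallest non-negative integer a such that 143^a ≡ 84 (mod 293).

72

Baby-step giant-step with m = ceil(sqrt(146)) = 13.
Baby table (143^j mod 293 for j=0..12):
  0:1  1:143  2:232  3:67  4:205  5:15  6:94  7:257
  8:126  9:145  10:225  11:238  12:46
Giant step factor: 143^(-13) ≡ 202 (mod 293).
Scan 84·202^i mod 293 for i = 0, 1, …:
  i=0: 84   i=1: 267   i=2: 22   i=3: 49
  i=4: 229   i=5: 257
Match at i=5, j=7: a = 5·13 + 7 = 72.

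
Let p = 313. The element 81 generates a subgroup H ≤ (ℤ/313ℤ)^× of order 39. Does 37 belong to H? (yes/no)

37 ∈ ⟨81⟩ iff 37^39 ≡ 1 (mod 313), since |⟨81⟩| = 39.
37^39 mod 313 = 125.
Since 125 ≠ 1, 37 does not lie in the subgroup.

no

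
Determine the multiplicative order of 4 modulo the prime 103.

The order of 4 must divide p − 1 = 102 = 2 · 3 · 17.
Divisors: 1, 2, 3, 6, 17, 34, 51, 102.
Check each in increasing order: 4^1 ≡ 4;  4^2 ≡ 16;  4^3 ≡ 64;  4^6 ≡ 79;  4^17 ≡ 46;  4^34 ≡ 56;  4^51 ≡ 1.
Smallest exponent giving 1 is 51.

51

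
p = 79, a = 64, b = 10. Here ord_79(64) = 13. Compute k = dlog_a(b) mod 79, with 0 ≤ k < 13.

6

Successive powers of 64 modulo 79:
  64^0=1  64^1=64  64^2=67  64^3=22  64^4=65  64^5=52
  64^6=10
So 64^6 ≡ 10 (mod 79), giving k = 6.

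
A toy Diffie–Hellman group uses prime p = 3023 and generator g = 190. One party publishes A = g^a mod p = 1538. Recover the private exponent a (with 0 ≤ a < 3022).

Baby-step giant-step with m = ceil(sqrt(3022)) = 55.
Baby table (190^j mod 3023 for j=0..54):
  0:1  1:190  2:2847  3:2836  4:746  5:2682  6:1716  7:2579
  8:284  9:2569  10:1407  11:1306  12:254  13:2915  14:641  15:870
  16:2058  17:1053  18:552  19:2098  20:2607  21:2581  22:664  23:2217
  24:1033  25:2798  26:2595  27:301  28:2776  29:1438  30:1150  31:844
  32:141  33:2606  34:2391  35:840  36:2404  37:287  38:116  39:879
  40:745  41:2492  42:1892  43:2766  44:2561  45:2910  46:2714  47:1750
  48:2993  49:346  50:2257  51:2587  52:1804  53:1161  54:2934
Giant step factor: 190^(-55) ≡ 997 (mod 3023).
Scan 1538·997^i mod 3023 for i = 0, 1, …:
  i=0: 1538   i=1: 725   i=2: 328   i=3: 532
  i=4: 1379   i=5: 2421   i=6: 1383   i=7: 363
  i=8: 2174   i=9: 3010     …   i=18: 2459
  i=19: 2993
Match at i=19, j=48: a = 19·55 + 48 = 1093.

1093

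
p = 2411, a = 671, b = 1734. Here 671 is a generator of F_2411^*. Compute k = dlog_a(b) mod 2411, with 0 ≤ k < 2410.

Baby-step giant-step with m = ceil(sqrt(2410)) = 50.
Baby table (671^j mod 2411 for j=0..49):
  0:1  1:671  2:1795  3:1356  4:929  5:1321  6:1554  7:1182
  8:2314  9:10  10:1888  11:1073  12:1505  13:2057  14:1155  15:1074
  16:2176  17:1441  18:100  19:2003  20:1086  21:584  22:1282  23:1906
  24:1096  25:61  26:2355  27:1000  28:742  29:1216  30:1018  31:765
  32:2183  33:1316  34:610  35:1851  36:356  37:187  38:105  39:536
  40:417  41:131  42:1105  43:1278  44:1633  45:1149  46:1870  47:1050
  48:538  49:1759
Giant step factor: 671^(-50) ≡ 1765 (mod 2411).
Scan 1734·1765^i mod 2411 for i = 0, 1, …:
  i=0: 1734   i=1: 951   i=2: 459   i=3: 39
  i=4: 1327   i=5: 1074
Match at i=5, j=15: k = 5·50 + 15 = 265.

265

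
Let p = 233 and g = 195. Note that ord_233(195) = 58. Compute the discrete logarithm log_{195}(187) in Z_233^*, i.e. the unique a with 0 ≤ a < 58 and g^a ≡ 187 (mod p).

31

Baby-step giant-step with m = ceil(sqrt(58)) = 8.
Baby table (195^j mod 233 for j=0..7):
  0:1  1:195  2:46  3:116  4:19  5:210  6:175  7:107
Giant step factor: 195^(-8) ≡ 71 (mod 233).
Scan 187·71^i mod 233 for i = 0, 1, …:
  i=0: 187   i=1: 229   i=2: 182   i=3: 107
Match at i=3, j=7: a = 3·8 + 7 = 31.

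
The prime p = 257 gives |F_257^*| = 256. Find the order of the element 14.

The order of 14 must divide p − 1 = 256 = 2^8.
Divisors: 1, 2, 4, 8, 16, 32, 64, 128, 256.
Check each in increasing order: 14^1 ≡ 14;  14^2 ≡ 196;  14^4 ≡ 123;  14^8 ≡ 223;  14^16 ≡ 128;  14^32 ≡ 193;  14^64 ≡ 241;  14^128 ≡ 256;  14^256 ≡ 1.
Smallest exponent giving 1 is 256.

256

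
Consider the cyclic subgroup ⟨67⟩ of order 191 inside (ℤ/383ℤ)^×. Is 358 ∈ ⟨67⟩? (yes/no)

no

358 ∈ ⟨67⟩ iff 358^191 ≡ 1 (mod 383), since |⟨67⟩| = 191.
358^191 mod 383 = 382.
Since 382 ≠ 1, 358 does not lie in the subgroup.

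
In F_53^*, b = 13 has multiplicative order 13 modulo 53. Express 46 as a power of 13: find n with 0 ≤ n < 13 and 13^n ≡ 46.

6

Successive powers of 13 modulo 53:
  13^0=1  13^1=13  13^2=10  13^3=24  13^4=47  13^5=28
  13^6=46
So 13^6 ≡ 46 (mod 53), giving n = 6.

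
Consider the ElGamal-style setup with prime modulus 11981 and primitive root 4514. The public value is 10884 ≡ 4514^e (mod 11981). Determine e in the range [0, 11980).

Baby-step giant-step with m = ceil(sqrt(11980)) = 110.
Baby table (4514^j mod 11981 for j=0..109):
  0:1  1:4514  2:8496  3:11744  4:8472  5:11237  6:8245  7:4944
  8:8594  9:10819  10:2410  11:11973  12:11812  13:3918  14:1896  15:4110
  16:5952  17:5926  18:8372  19:3134  20:9296  21:4682  22:64  23:1352
  24:4599  25:8794  26:3063  27:308  28:516  29:4910  30:10871  31:9499
  32:10468  33:11469  34:1165  35:11132  36:1534  37:11439  38:9517  39:7853
  40:8644  41:8880  42:7875  43:123  44:4096  45:2661  46:6792  47:11690
  48:4336  49:7731  50:9062  51:2734  52:846  53:8886  54:10997  55:3175
  56:2674  57:5569  58:2328  59:1255  60:10038  61:11371  62:2090  63:5213
  64:798  65:7872  66:10543  67:2570  68:3372  69:5338  70:1941  71:3563
  72:4880  73:7242  74:6220  75:5597  76:8910  77:11504  78:3402  79:8967
  80:5220  81:8434  82:7439  83:8884  84:1969  85:10145  86:3148  87:606
  88:3816  89:8727  90:150  91:6164  92:4414  93:393  94:814  95:8210
  96:2707  97:10759  98:7133  99:5415  100:2070  101:10781  102:10593  103:631
  104:8837  105:5469  106:6206  107:2306  108:9776  109:2841
Giant step factor: 4514^(-110) ≡ 4973 (mod 11981).
Scan 10884·4973^i mod 11981 for i = 0, 1, …:
  i=0: 10884   i=1: 7955   i=2: 10934   i=3: 5004
  i=4: 355   i=5: 4208   i=6: 7558   i=7: 1537
  i=8: 11604   i=9: 6196     …   i=28: 7402
  i=29: 4514
Match at i=29, j=1: e = 29·110 + 1 = 3191.

3191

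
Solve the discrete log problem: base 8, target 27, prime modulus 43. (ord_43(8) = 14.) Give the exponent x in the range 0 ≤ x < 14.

Successive powers of 8 modulo 43:
  8^0=1  8^1=8  8^2=21  8^3=39  8^4=11  8^5=2
  8^6=16  8^7=42  8^8=35  8^9=22  8^10=4  8^11=32
  8^12=41  8^13=27
So 8^13 ≡ 27 (mod 43), giving x = 13.

13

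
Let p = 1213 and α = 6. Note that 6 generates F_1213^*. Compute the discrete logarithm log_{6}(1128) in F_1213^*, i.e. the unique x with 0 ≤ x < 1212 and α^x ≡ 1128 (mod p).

Baby-step giant-step with m = ceil(sqrt(1212)) = 35.
Baby table (6^j mod 1213 for j=0..34):
  0:1  1:6  2:36  3:216  4:83  5:498  6:562  7:946
  8:824  9:92  10:552  11:886  12:464  13:358  14:935  15:758
  16:909  17:602  18:1186  19:1051  20:241  21:233  22:185  23:1110
  24:595  25:1144  26:799  27:1155  28:865  29:338  30:815  31:38
  32:228  33:155  34:930
Giant step factor: 6^(-35) ≡ 5 (mod 1213).
Scan 1128·5^i mod 1213 for i = 0, 1, …:
  i=0: 1128   i=1: 788   i=2: 301   i=3: 292
  i=4: 247   i=5: 22   i=6: 110   i=7: 550
  i=8: 324   i=9: 407     …   i=30: 363
  i=31: 602
Match at i=31, j=17: x = 31·35 + 17 = 1102.

1102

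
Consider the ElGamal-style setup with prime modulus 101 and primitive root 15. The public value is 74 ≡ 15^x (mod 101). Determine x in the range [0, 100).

49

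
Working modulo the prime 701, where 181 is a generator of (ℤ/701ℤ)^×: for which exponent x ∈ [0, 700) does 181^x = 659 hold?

684

Baby-step giant-step with m = ceil(sqrt(700)) = 27.
Baby table (181^j mod 701 for j=0..26):
  0:1  1:181  2:515  3:683  4:247  5:544  6:324  7:461
  8:22  9:477  10:114  11:305  12:527  13:51  14:118  15:328
  16:484  17:680  18:405  19:401  20:378  21:421  22:493  23:206
  24:133  25:239  26:498
Giant step factor: 181^(-27) ≡ 648 (mod 701).
Scan 659·648^i mod 701 for i = 0, 1, …:
  i=0: 659   i=1: 123   i=2: 491   i=3: 615
  i=4: 352   i=5: 271   i=6: 358   i=7: 654
  i=8: 388   i=9: 466     …   i=24: 692
  i=25: 477
Match at i=25, j=9: x = 25·27 + 9 = 684.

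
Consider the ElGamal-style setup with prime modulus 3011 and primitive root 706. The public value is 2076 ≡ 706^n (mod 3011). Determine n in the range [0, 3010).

Baby-step giant-step with m = ceil(sqrt(3010)) = 55.
Baby table (706^j mod 3011 for j=0..54):
  0:1  1:706  2:1621  3:246  4:2049  5:1314  6:296  7:1217
  8:1067  9:552  10:1293  11:525  12:297  13:1923  14:2688  15:798
  16:331  17:1839  18:593  19:129  20:744  21:1350  22:1624  23:2364
  24:890  25:2052  26:421  27:2148  28:1955  29:1192  30:1483  31:2181
  32:1165  33:487  34:568  35:545  36:2373  37:1222  38:1586  39:2635
  40:2523  41:1737  42:845  43:392  44:2751  45:111  46:80  47:2282
  48:207  49:1614  50:1326  51:2746  52:2603  53:1008  54:1052
Giant step factor: 706^(-55) ≡ 752 (mod 3011).
Scan 2076·752^i mod 3011 for i = 0, 1, …:
  i=0: 2076   i=1: 1454   i=2: 415   i=3: 1947
  i=4: 798
Match at i=4, j=15: n = 4·55 + 15 = 235.

235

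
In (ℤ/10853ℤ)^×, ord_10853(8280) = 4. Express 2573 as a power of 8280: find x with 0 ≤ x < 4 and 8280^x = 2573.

Successive powers of 8280 modulo 10853:
  8280^0=1  8280^1=8280  8280^2=10852  8280^3=2573
So 8280^3 ≡ 2573 (mod 10853), giving x = 3.

3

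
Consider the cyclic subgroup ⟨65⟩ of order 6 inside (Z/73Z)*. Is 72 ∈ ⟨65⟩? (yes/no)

yes

72 ∈ ⟨65⟩ iff 72^6 ≡ 1 (mod 73), since |⟨65⟩| = 6.
72^6 mod 73 = 1.
Since 1 = 1, 72 lies in the subgroup.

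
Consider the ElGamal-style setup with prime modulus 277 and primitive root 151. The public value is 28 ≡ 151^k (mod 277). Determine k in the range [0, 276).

152

Baby-step giant-step with m = ceil(sqrt(276)) = 17.
Baby table (151^j mod 277 for j=0..16):
  0:1  1:151  2:87  3:118  4:90  5:17  6:74  7:94
  8:67  9:145  10:12  11:150  12:213  13:31  14:249  15:204
  16:57
Giant step factor: 151^(-17) ≡ 97 (mod 277).
Scan 28·97^i mod 277 for i = 0, 1, …:
  i=0: 28   i=1: 223   i=2: 25   i=3: 209
  i=4: 52   i=5: 58   i=6: 86   i=7: 32
  i=8: 57
Match at i=8, j=16: k = 8·17 + 16 = 152.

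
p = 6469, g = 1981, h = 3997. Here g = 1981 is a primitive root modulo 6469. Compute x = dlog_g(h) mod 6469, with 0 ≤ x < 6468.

Baby-step giant-step with m = ceil(sqrt(6468)) = 81.
Baby table (1981^j mod 6469 for j=0..80):
  0:1  1:1981  2:4147  3:6046  4:3007  5:5387  6:4266  7:2432
  8:4856  9:333  10:6304  11:3054  12:1459  13:5105  14:1958  15:3867
  16:1231  17:6267  18:916  19:3276  20:1349  21:672  22:5087  23:5114
  24:380  25:2376  26:3893  27:985  28:4116  29:2856  30:3830  31:5562
  32:1615  33:3629  34:1990  35:2569  36:4555  37:5669  38:105  39:997
  40:2012  41:868  42:5223  43:2832  44:1569  45:3069  46:5298  47:2620
  48:2082  49:3689  50:4408  51:5567  52:5051  53:4957  54:6344  55:4666
  56:5614  57:1123  58:5796  59:5870  60:3677  61:43  62:1086  63:3658
  64:1218  65:6390  66:5226  67:2306  68:1072  69:1800  70:1381  71:5843
  72:1942  73:4516  74:6038  75:97  76:4556  77:1181  78:4252  79:574
  80:5019
Giant step factor: 1981^(-81) ≡ 2509 (mod 6469).
Scan 3997·2509^i mod 6469 for i = 0, 1, …:
  i=0: 3997   i=1: 1523   i=2: 4497   i=3: 1037
  i=4: 1295   i=5: 1717   i=6: 6068   i=7: 3055
  i=8: 5699   i=9: 2301     …   i=78: 3476
  i=79: 1072
Match at i=79, j=68: x = 79·81 + 68 = 6467.

6467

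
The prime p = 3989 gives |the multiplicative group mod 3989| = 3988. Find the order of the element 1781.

3988

The order of 1781 must divide p − 1 = 3988 = 2^2 · 997.
Divisors: 1, 2, 4, 997, 1994, 3988.
Check each in increasing order: 1781^1 ≡ 1781;  1781^2 ≡ 706;  1781^4 ≡ 3800;  1781^997 ≡ 481;  1781^1994 ≡ 3988;  1781^3988 ≡ 1.
Smallest exponent giving 1 is 3988.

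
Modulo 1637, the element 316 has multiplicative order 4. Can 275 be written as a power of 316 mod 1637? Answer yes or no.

no

⟨316⟩ has order 4; its elements mod 1637 are {1, 316, 1321, 1636}.
275 is not in this set.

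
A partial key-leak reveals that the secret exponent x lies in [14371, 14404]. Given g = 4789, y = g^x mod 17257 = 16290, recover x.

14383

Compute 4789^14371 mod 17257 = 10979, then multiply by 4789 repeatedly:
  4789^14371=10979  4789^14372=13609  4789^14373=11069  4789^14374=13194  4789^14375=8189
  4789^14376=9217  4789^14377=14064  4789^14378=15682  4789^14379=15891  4789^14380=15886
  4789^14381=9198  4789^14382=9358  4789^14383=16290
Found 16290 at exponent 14383.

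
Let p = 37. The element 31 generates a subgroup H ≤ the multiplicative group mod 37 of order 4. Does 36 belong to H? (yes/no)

36 ∈ ⟨31⟩ iff 36^4 ≡ 1 (mod 37), since |⟨31⟩| = 4.
36^4 mod 37 = 1.
Since 1 = 1, 36 lies in the subgroup.

yes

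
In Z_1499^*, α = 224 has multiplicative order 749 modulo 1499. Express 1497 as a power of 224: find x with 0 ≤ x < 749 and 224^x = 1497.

Baby-step giant-step with m = ceil(sqrt(749)) = 28.
Baby table (224^j mod 1499 for j=0..27):
  0:1  1:224  2:709  3:1421  4:516  5:161  6:88  7:225
  8:933  9:631  10:438  11:677  12:249  13:313  14:1158  15:65
  16:1069  17:1115  18:926  19:562  20:1471  21:1223  22:1134  23:685
  24:542  25:1488  26:534  27:1195
Giant step factor: 224^(-28) ≡ 1050 (mod 1499).
Scan 1497·1050^i mod 1499 for i = 0, 1, …:
  i=0: 1497   i=1: 898   i=2: 29   i=3: 470
  i=4: 329   i=5: 680   i=6: 476   i=7: 633
  i=8: 593   i=9: 565     …   i=16: 308
  i=17: 1115
Match at i=17, j=17: x = 17·28 + 17 = 493.

493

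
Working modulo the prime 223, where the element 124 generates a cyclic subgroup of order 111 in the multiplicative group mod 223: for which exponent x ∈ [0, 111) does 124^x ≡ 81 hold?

109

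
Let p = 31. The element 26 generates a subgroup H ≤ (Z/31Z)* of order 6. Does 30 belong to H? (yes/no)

⟨26⟩ has order 6; its elements mod 31 are {1, 5, 6, 25, 26, 30}.
30 is in this set.

yes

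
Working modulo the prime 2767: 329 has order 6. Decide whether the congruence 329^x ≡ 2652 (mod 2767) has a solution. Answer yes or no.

no

2652 ∈ ⟨329⟩ iff 2652^6 ≡ 1 (mod 2767), since |⟨329⟩| = 6.
2652^6 mod 2767 = 1544.
Since 1544 ≠ 1, 2652 does not lie in the subgroup.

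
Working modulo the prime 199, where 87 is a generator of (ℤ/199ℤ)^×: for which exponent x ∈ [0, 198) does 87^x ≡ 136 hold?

Successive powers of 87 modulo 199:
  87^0=1  87^1=87  87^2=7  87^3=12  87^4=49  87^5=84
  87^6=144  87^7=190  87^8=13  87^9=136
So 87^9 ≡ 136 (mod 199), giving x = 9.

9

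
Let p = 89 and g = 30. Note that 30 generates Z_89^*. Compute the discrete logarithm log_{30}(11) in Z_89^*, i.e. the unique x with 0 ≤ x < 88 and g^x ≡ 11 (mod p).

4

Baby-step giant-step with m = ceil(sqrt(88)) = 10.
Baby table (30^j mod 89 for j=0..9):
  0:1  1:30  2:10  3:33  4:11  5:63  6:21  7:7
  8:32  9:70
Giant step factor: 30^(-10) ≡ 42 (mod 89).
Scan 11·42^i mod 89 for i = 0, 1, …:
  i=0: 11
Match at i=0, j=4: x = 0·10 + 4 = 4.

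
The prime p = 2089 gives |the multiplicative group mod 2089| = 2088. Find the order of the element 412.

The order of 412 must divide p − 1 = 2088 = 2^3 · 3^2 · 29.
Divisors: 1, 2, 3, 4, 6, 8, 9, 12, 18, 24, 29, 36, 58, 72, 87, 116, 174, 232, 261, 348, 522, 696, 1044, 2088.
Check each in increasing order: 412^1 ≡ 412;  412^2 ≡ 535;  412^3 ≡ 1075;  412^4 ≡ 32;  412^6 ≡ 408;  412^8 ≡ 1024;  412^9 ≡ 1999;  412^12 ≡ 1433;  412^18 ≡ 1833;  412^24 ≡ 2;  412^29 ≡ 1300;  412^36 ≡ 777;  412^58 ≡ 2088;  412^72 ≡ 8;  412^87 ≡ 789;  412^116 ≡ 1.
Smallest exponent giving 1 is 116.

116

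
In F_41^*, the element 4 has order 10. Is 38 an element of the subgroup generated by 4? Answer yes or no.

38 ∈ ⟨4⟩ iff 38^10 ≡ 1 (mod 41), since |⟨4⟩| = 10.
38^10 mod 41 = 9.
Since 9 ≠ 1, 38 does not lie in the subgroup.

no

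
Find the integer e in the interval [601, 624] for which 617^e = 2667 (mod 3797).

Compute 617^601 mod 3797 = 1285, then multiply by 617 repeatedly:
  617^601=1285  617^602=3069  617^603=2667
Found 2667 at exponent 603.

603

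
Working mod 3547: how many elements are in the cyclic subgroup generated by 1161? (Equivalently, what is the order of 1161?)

1773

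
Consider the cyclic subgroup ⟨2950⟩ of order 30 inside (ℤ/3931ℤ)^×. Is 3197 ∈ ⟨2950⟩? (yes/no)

yes

3197 ∈ ⟨2950⟩ iff 3197^30 ≡ 1 (mod 3931), since |⟨2950⟩| = 30.
3197^30 mod 3931 = 1.
Since 1 = 1, 3197 lies in the subgroup.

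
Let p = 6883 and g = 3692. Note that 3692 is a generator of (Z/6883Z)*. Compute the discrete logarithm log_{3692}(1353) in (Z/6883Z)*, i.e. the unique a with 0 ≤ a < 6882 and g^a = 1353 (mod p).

Baby-step giant-step with m = ceil(sqrt(6882)) = 83.
Baby table (3692^j mod 6883 for j=0..82):
  0:1  1:3692  2:2524  3:5909  4:3801  5:5738  6:5705  7:880
  8:184  9:4794  10:3255  11:6625  12:4201  13:2693  14:3504  15:3611
  16:6324  17:1072  18:99  19:709  20:2088  21:6819  22:4617  23:3656
  24:389  25:4524  26:4450  27:6562  28:5627  29:1990  30:2919  31:5053
  32:2746  33:6456  34:6606  35:2883  36:2918  37:1361  38:222  39:547
  40:2805  41:4028  42:4096  43:481  44:38  45:2636  46:6433  47:4286
  48:6778  49:4671  50:3417  51:5908  52:109  53:3214  54:6679  55:3962
  56:1329  57:5972  58:2375  59:6441  60:6290  61:6321  62:3762  63:6293
  64:3631  65:4451  66:3371  67:1268  68:1016  69:6720  70:3908  71:1568
  72:453  73:6790  74:794  75:6173  76:1103  77:4423  78:3240  79:6309
  80:756  81:3537  82:1553
Giant step factor: 3692^(-83) ≡ 4170 (mod 6883).
Scan 1353·4170^i mod 6883 for i = 0, 1, …:
  i=0: 1353   i=1: 4833   i=2: 186   i=3: 4724
  i=4: 6817   i=5: 100   i=6: 4020   i=7: 3295
  i=8: 1682   i=9: 163     …   i=50: 5112
  i=51: 389
Match at i=51, j=24: a = 51·83 + 24 = 4257.

4257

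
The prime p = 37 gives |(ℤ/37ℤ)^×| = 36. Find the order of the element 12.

9

The order of 12 must divide p − 1 = 36 = 2^2 · 3^2.
Divisors: 1, 2, 3, 4, 6, 9, 12, 18, 36.
Check each in increasing order: 12^1 ≡ 12;  12^2 ≡ 33;  12^3 ≡ 26;  12^4 ≡ 16;  12^6 ≡ 10;  12^9 ≡ 1.
Smallest exponent giving 1 is 9.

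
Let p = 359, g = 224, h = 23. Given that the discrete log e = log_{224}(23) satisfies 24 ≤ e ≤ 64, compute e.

40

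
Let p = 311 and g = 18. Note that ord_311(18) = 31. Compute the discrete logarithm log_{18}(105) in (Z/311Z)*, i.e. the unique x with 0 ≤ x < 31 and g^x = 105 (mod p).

28

Successive powers of 18 modulo 311:
  18^0=1  18^1=18  18^2=13  18^3=234  18^4=169  18^5=243
  18^6=20  18^7=49  18^8=260  18^9=15  18^10=270  18^11=195
  18^12=89  18^13=47  18^14=224  18^15=300  18^16=113  18^17=168
  18^18=225  18^19=7  18^20=126  18^21=91  18^22=83  18^23=250
  18^24=146  18^25=140  18^26=32  18^27=265  18^28=105
So 18^28 ≡ 105 (mod 311), giving x = 28.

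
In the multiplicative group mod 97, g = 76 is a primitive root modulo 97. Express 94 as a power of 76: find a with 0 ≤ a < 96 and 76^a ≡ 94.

Baby-step giant-step with m = ceil(sqrt(96)) = 10.
Baby table (76^j mod 97 for j=0..9):
  0:1  1:76  2:53  3:51  4:93  5:84  6:79  7:87
  8:16  9:52
Giant step factor: 76^(-10) ≡ 31 (mod 97).
Scan 94·31^i mod 97 for i = 0, 1, …:
  i=0: 94   i=1: 4   i=2: 27   i=3: 61
  i=4: 48   i=5: 33   i=6: 53
Match at i=6, j=2: a = 6·10 + 2 = 62.

62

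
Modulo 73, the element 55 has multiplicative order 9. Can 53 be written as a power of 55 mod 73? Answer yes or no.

53 ∈ ⟨55⟩ iff 53^9 ≡ 1 (mod 73), since |⟨55⟩| = 9.
53^9 mod 73 = 63.
Since 63 ≠ 1, 53 does not lie in the subgroup.

no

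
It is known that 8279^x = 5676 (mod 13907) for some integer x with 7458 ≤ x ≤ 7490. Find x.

7469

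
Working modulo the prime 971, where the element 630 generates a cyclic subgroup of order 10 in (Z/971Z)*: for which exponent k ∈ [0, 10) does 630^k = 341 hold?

Successive powers of 630 modulo 971:
  630^0=1  630^1=630  630^2=732  630^3=906  630^4=803  630^5=970
  630^6=341
So 630^6 ≡ 341 (mod 971), giving k = 6.

6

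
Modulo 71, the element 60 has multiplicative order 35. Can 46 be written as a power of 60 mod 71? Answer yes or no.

no

46 ∈ ⟨60⟩ iff 46^35 ≡ 1 (mod 71), since |⟨60⟩| = 35.
46^35 mod 71 = 70.
Since 70 ≠ 1, 46 does not lie in the subgroup.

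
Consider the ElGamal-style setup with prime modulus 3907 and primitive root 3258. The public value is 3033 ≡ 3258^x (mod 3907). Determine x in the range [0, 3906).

Baby-step giant-step with m = ceil(sqrt(3906)) = 63.
Baby table (3258^j mod 3907 for j=0..62):
  0:1  1:3258  2:3152  3:1620  4:3510  5:3698  6:2803  7:1515
  8:1329  9:926  10:704  11:223  12:3739  13:3543  14:1816  15:1330
  16:277  17:3856  18:1843  19:3342  20:3334  21:712  22:2845  23:1606
  24:875  25:2547  26:3565  27:3166  28:348  29:754  30:2936  31:1152
  32:2496  33:1501  34:2601  35:3682  36:1466  37:1874  38:2758  39:3371
  40:141  41:2259  42:2941  43:1814  44:2628  45:1787  46:616  47:2637
  48:3760  49:1635  50:1589  51:187  52:3661  53:3374  54:2101  55:3901
  56:3894  57:623  58:2001  59:2382  60:1254  61:2717  62:2631
Giant step factor: 3258^(-63) ≡ 1050 (mod 3907).
Scan 3033·1050^i mod 3907 for i = 0, 1, …:
  i=0: 3033   i=1: 445   i=2: 2317   i=3: 2696
  i=4: 2132   i=5: 3796   i=6: 660   i=7: 1461
  i=8: 2506   i=9: 1889   i=10: 2601
Match at i=10, j=34: x = 10·63 + 34 = 664.

664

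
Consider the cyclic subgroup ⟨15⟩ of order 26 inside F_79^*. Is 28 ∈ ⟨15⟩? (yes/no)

no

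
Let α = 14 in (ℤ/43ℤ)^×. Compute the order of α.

21

The order of 14 must divide p − 1 = 42 = 2 · 3 · 7.
Divisors: 1, 2, 3, 6, 7, 14, 21, 42.
Check each in increasing order: 14^1 ≡ 14;  14^2 ≡ 24;  14^3 ≡ 35;  14^6 ≡ 21;  14^7 ≡ 36;  14^14 ≡ 6;  14^21 ≡ 1.
Smallest exponent giving 1 is 21.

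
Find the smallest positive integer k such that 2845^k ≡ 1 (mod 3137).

1568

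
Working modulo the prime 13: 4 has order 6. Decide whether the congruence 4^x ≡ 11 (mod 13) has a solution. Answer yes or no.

no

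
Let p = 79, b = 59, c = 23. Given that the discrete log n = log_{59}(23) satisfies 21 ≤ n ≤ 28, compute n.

26

Compute 59^21 mod 79 = 69, then multiply by 59 repeatedly:
  59^21=69  59^22=42  59^23=29  59^24=52  59^25=66
  59^26=23
Found 23 at exponent 26.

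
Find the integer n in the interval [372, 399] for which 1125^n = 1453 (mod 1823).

Compute 1125^372 mod 1823 = 1268, then multiply by 1125 repeatedly:
  1125^372=1268  1125^373=914  1125^374=78  1125^375=246  1125^376=1477
  1125^377=872  1125^378=226  1125^379=853  1125^380=727  1125^381=1171
  1125^382=1169  1125^383=742  1125^384=1639  1125^385=822  1125^386=489
  1125^387=1402  1125^388=355  1125^389=138  1125^390=295  1125^391=89
  1125^392=1683  1125^393=1101  1125^394=808  1125^395=1146  1125^396=389
  1125^397=105  1125^398=1453
Found 1453 at exponent 398.

398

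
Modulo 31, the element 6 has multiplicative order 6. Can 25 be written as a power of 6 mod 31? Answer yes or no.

yes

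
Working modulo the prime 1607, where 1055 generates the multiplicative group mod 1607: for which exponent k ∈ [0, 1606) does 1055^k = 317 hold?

Baby-step giant-step with m = ceil(sqrt(1606)) = 41.
Baby table (1055^j mod 1607 for j=0..40):
  0:1  1:1055  2:981  3:47  4:1375  5:1111  6:602  7:345
  8:793  9:975  10:145  11:310  12:829  13:387  14:107  15:395
  16:512  17:208  18:888  19:1566  20:134  21:1561  22:1287  23:1477
  24:1052  25:1030  26:318  27:1234  28:200  29:483  30:146  31:1365
  32:203  33:434  34:1482  35:1506  36:1114  37:553  38:74  39:934
  40:279
Giant step factor: 1055^(-41) ≡ 1467 (mod 1607).
Scan 317·1467^i mod 1607 for i = 0, 1, …:
  i=0: 317   i=1: 616   i=2: 538   i=3: 209
  i=4: 1273   i=5: 157   i=6: 518   i=7: 1402
  i=8: 1381   i=9: 1107     …   i=13: 1490
  i=14: 310
Match at i=14, j=11: k = 14·41 + 11 = 585.

585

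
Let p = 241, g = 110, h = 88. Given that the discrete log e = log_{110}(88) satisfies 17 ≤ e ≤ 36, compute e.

Compute 110^17 mod 241 = 7, then multiply by 110 repeatedly:
  110^17=7  110^18=47  110^19=109  110^20=181  110^21=148
  110^22=133  110^23=170  110^24=143  110^25=65  110^26=161
  110^27=117  110^28=97  110^29=66  110^30=30  110^31=167
  110^32=54  110^33=156  110^34=49  110^35=88
Found 88 at exponent 35.

35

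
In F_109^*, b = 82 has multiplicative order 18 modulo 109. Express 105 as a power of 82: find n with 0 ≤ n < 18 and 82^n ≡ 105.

8

Successive powers of 82 modulo 109:
  82^0=1  82^1=82  82^2=75  82^3=46  82^4=66  82^5=71
  82^6=45  82^7=93  82^8=105
So 82^8 ≡ 105 (mod 109), giving n = 8.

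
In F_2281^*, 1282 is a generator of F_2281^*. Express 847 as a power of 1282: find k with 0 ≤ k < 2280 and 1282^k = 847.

381

Baby-step giant-step with m = ceil(sqrt(2280)) = 48.
Baby table (1282^j mod 2281 for j=0..47):
  0:1  1:1282  2:1204  3:1572  4:1181  5:1739  6:861  7:2079
  8:1070  9:859  10:1796  11:943  12:2277  13:1715  14:2027  15:555
  16:2119  17:2168  18:1118  19:808  20:282  21:1126  22:1940  23:790
  24:16  25:2264  26:1016  27:61  28:648  29:452  30:90  31:1330
  32:1153  33:58  34:1364  35:1402  36:2217  37:68  38:498  39:2037
  40:1970  41:473  42:1921  43:1523  44:2231  45:2049  46:1387  47:1235
Giant step factor: 1282^(-48) ≡ 1488 (mod 2281).
Scan 847·1488^i mod 2281 for i = 0, 1, …:
  i=0: 847   i=1: 1224   i=2: 1074   i=3: 1412
  i=4: 255   i=5: 794   i=6: 2195   i=7: 2049
Match at i=7, j=45: k = 7·48 + 45 = 381.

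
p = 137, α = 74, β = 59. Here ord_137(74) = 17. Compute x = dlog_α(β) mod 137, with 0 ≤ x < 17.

Successive powers of 74 modulo 137:
  74^0=1  74^1=74  74^2=133  74^3=115  74^4=16  74^5=88
  74^6=73  74^7=59
So 74^7 ≡ 59 (mod 137), giving x = 7.

7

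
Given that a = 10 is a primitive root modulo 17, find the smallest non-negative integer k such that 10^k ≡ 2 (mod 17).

10

Successive powers of 10 modulo 17:
  10^0=1  10^1=10  10^2=15  10^3=14  10^4=4  10^5=6
  10^6=9  10^7=5  10^8=16  10^9=7  10^10=2
So 10^10 ≡ 2 (mod 17), giving k = 10.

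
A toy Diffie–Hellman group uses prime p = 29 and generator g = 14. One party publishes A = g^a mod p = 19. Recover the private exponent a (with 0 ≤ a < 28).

Successive powers of 14 modulo 29:
  14^0=1  14^1=14  14^2=22  14^3=18  14^4=20  14^5=19
So 14^5 ≡ 19 (mod 29), giving a = 5.

5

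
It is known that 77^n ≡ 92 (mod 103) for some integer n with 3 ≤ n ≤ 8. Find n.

8

Compute 77^3 mod 103 = 37, then multiply by 77 repeatedly:
  77^3=37  77^4=68  77^5=86  77^6=30  77^7=44
  77^8=92
Found 92 at exponent 8.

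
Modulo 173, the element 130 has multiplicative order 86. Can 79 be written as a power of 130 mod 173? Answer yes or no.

no

79 ∈ ⟨130⟩ iff 79^86 ≡ 1 (mod 173), since |⟨130⟩| = 86.
79^86 mod 173 = 172.
Since 172 ≠ 1, 79 does not lie in the subgroup.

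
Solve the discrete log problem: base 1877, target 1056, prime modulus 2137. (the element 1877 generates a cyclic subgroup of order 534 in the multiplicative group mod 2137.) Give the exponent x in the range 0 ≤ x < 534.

169

Baby-step giant-step with m = ceil(sqrt(534)) = 24.
Baby table (1877^j mod 2137 for j=0..23):
  0:1  1:1877  2:1353  3:825  4:1337  5:711  6:1059  7:333
  8:1037  9:1779  10:1189  11:725  12:1693  13:42  14:1902  15:1264
  16:458  17:592  18:2081  19:1738  20:1164  21:814  22:2060  23:787
Giant step factor: 1877^(-24) ≡ 237 (mod 2137).
Scan 1056·237^i mod 2137 for i = 0, 1, …:
  i=0: 1056   i=1: 243   i=2: 2029   i=3: 48
  i=4: 691   i=5: 1355   i=6: 585   i=7: 1877
Match at i=7, j=1: x = 7·24 + 1 = 169.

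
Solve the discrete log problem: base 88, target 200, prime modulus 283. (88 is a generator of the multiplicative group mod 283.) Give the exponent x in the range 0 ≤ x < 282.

149

Baby-step giant-step with m = ceil(sqrt(282)) = 17.
Baby table (88^j mod 283 for j=0..16):
  0:1  1:88  2:103  3:8  4:138  5:258  6:64  7:255
  8:83  9:229  10:59  11:98  12:134  13:189  14:218  15:223
  16:97
Giant step factor: 88^(-17) ≡ 80 (mod 283).
Scan 200·80^i mod 283 for i = 0, 1, …:
  i=0: 200   i=1: 152   i=2: 274   i=3: 129
  i=4: 132   i=5: 89   i=6: 45   i=7: 204
  i=8: 189
Match at i=8, j=13: x = 8·17 + 13 = 149.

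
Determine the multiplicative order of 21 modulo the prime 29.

The order of 21 must divide p − 1 = 28 = 2^2 · 7.
Divisors: 1, 2, 4, 7, 14, 28.
Check each in increasing order: 21^1 ≡ 21;  21^2 ≡ 6;  21^4 ≡ 7;  21^7 ≡ 12;  21^14 ≡ 28;  21^28 ≡ 1.
Smallest exponent giving 1 is 28.

28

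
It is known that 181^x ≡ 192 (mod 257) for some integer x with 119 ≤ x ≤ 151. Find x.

Compute 181^119 mod 257 = 148, then multiply by 181 repeatedly:
  181^119=148  181^120=60  181^121=66  181^122=124  181^123=85
  181^124=222  181^125=90  181^126=99  181^127=186  181^128=256
  181^129=76  181^130=135  181^131=20  181^132=22  181^133=127
  181^134=114  181^135=74  181^136=30  181^137=33  181^138=62
  181^139=171  181^140=111  181^141=45  181^142=178  181^143=93
  181^144=128  181^145=38  181^146=196  181^147=10  181^148=11
  181^149=192
Found 192 at exponent 149.

149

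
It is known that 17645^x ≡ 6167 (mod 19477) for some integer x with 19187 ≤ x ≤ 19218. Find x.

Compute 17645^19187 mod 19477 = 3084, then multiply by 17645 repeatedly:
  17645^19187=3084  17645^19188=17919  17645^19189=10614  17645^19190=12675  17645^19191=15461
  17645^19192=14483  17645^19193=14295  17645^19194=8125  17645^19195=14905  17645^19196=794
  17645^19197=6167
Found 6167 at exponent 19197.

19197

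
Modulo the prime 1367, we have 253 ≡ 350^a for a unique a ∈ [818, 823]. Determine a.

Compute 350^818 mod 1367 = 349, then multiply by 350 repeatedly:
  350^818=349  350^819=487  350^820=942  350^821=253
Found 253 at exponent 821.

821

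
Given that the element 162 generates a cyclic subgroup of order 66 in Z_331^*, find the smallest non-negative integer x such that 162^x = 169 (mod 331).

Baby-step giant-step with m = ceil(sqrt(66)) = 9.
Baby table (162^j mod 331 for j=0..8):
  0:1  1:162  2:95  3:164  4:88  5:23  6:85  7:199
  8:131
Giant step factor: 162^(-9) ≡ 61 (mod 331).
Scan 169·61^i mod 331 for i = 0, 1, …:
  i=0: 169   i=1: 48   i=2: 280   i=3: 199
Match at i=3, j=7: x = 3·9 + 7 = 34.

34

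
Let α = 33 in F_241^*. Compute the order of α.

The order of 33 must divide p − 1 = 240 = 2^4 · 3 · 5.
Divisors: 1, 2, 3, 4, 5, 6, 8, 10, 12, 15, 16, 20, 24, 30, 40, 48, 60, 80, 120, 240.
Check each in increasing order: 33^1 ≡ 33;  33^2 ≡ 125;  33^3 ≡ 28;  33^4 ≡ 201;  33^5 ≡ 126;  33^6 ≡ 61;  33^8 ≡ 154;  33^10 ≡ 211;  33^12 ≡ 106;  33^15 ≡ 76;  33^16 ≡ 98;  33^20 ≡ 177;  33^24 ≡ 150;  33^30 ≡ 233;  33^40 ≡ 240;  33^48 ≡ 87;  33^60 ≡ 64;  33^80 ≡ 1.
Smallest exponent giving 1 is 80.

80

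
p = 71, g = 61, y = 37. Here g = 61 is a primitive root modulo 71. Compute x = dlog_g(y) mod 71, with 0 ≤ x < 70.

50

Baby-step giant-step with m = ceil(sqrt(70)) = 9.
Baby table (61^j mod 71 for j=0..8):
  0:1  1:61  2:29  3:65  4:60  5:39  6:36  7:66
  8:50
Giant step factor: 61^(-9) ≡ 47 (mod 71).
Scan 37·47^i mod 71 for i = 0, 1, …:
  i=0: 37   i=1: 35   i=2: 12   i=3: 67
  i=4: 25   i=5: 39
Match at i=5, j=5: x = 5·9 + 5 = 50.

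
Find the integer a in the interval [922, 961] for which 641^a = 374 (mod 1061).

Compute 641^922 mod 1061 = 780, then multiply by 641 repeatedly:
  641^922=780  641^923=249  641^924=459  641^925=322  641^926=568
  641^927=165  641^928=726  641^929=648  641^930=517  641^931=365
  641^932=545  641^933=276  641^934=790  641^935=293  641^936=16
  641^937=707  641^938=140  641^939=616  641^940=164  641^941=85
  641^942=374
Found 374 at exponent 942.

942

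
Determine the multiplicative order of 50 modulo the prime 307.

306

The order of 50 must divide p − 1 = 306 = 2 · 3^2 · 17.
Divisors: 1, 2, 3, 6, 9, 17, 18, 34, 51, 102, 153, 306.
Check each in increasing order: 50^1 ≡ 50;  50^2 ≡ 44;  50^3 ≡ 51;  50^6 ≡ 145;  50^9 ≡ 27;  50^17 ≡ 33;  50^18 ≡ 115;  50^34 ≡ 168;  50^51 ≡ 18;  50^102 ≡ 17;  50^153 ≡ 306;  50^306 ≡ 1.
Smallest exponent giving 1 is 306.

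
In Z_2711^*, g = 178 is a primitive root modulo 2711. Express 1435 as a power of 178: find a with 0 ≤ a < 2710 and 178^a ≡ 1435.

Baby-step giant-step with m = ceil(sqrt(2710)) = 53.
Baby table (178^j mod 2711 for j=0..52):
  0:1  1:178  2:1863  3:872  4:689  5:647  6:1304  7:1677
  8:296  9:1179  10:1115  11:567  12:619  13:1742  14:1022  15:279
  16:864  17:1976  18:2009  19:2461  20:1587  21:542  22:1591  23:1254
  24:910  25:2031  26:955  27:1908  28:749  29:483  30:1933  31:2488
  32:971  33:2045  34:736  35:880  36:2113  37:1996  38:147  39:1767
  40:50  41:767  42:976  43:224  44:1918  45:2529  46:136  47:2520
  48:1245  49:2019  50:1530  51:1240  52:1129
Giant step factor: 178^(-53) ≡ 1597 (mod 2711).
Scan 1435·1597^i mod 2711 for i = 0, 1, …:
  i=0: 1435   i=1: 900   i=2: 470   i=3: 2354
  i=4: 1892   i=5: 1470   i=6: 2575   i=7: 2399
  i=8: 560   i=9: 2401     …   i=31: 2632
  i=32: 1254
Match at i=32, j=23: a = 32·53 + 23 = 1719.

1719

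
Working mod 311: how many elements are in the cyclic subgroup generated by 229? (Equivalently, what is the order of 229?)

155

The order of 229 must divide p − 1 = 310 = 2 · 5 · 31.
Divisors: 1, 2, 5, 10, 31, 62, 155, 310.
Check each in increasing order: 229^1 ≡ 229;  229^2 ≡ 193;  229^5 ≡ 224;  229^10 ≡ 105;  229^31 ≡ 36;  229^62 ≡ 52;  229^155 ≡ 1.
Smallest exponent giving 1 is 155.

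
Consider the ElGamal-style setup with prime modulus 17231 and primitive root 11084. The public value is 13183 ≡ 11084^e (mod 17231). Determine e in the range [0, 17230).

16943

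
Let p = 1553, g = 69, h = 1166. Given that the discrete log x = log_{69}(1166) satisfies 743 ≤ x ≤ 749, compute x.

749

Compute 69^743 mod 1553 = 1299, then multiply by 69 repeatedly:
  69^743=1299  69^744=1110  69^745=493  69^746=1404  69^747=590
  69^748=332  69^749=1166
Found 1166 at exponent 749.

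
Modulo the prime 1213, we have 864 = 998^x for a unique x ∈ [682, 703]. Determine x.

Compute 998^682 mod 1213 = 295, then multiply by 998 repeatedly:
  998^682=295  998^683=864
Found 864 at exponent 683.

683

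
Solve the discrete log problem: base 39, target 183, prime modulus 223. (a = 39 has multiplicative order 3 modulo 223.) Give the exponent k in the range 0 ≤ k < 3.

2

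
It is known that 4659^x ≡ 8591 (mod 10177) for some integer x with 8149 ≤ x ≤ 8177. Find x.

Compute 4659^8149 mod 10177 = 9376, then multiply by 4659 repeatedly:
  4659^8149=9376  4659^8150=3100  4659^8151=1737  4659^8152=1968  4659^8153=9612
  4659^8154=3508  4659^8155=9687  4659^8156=6915  4659^8157=6780  4659^8158=8789
  4659^8159=5880  4659^8160=8613  4659^8161=56  4659^8162=6479  4659^8163=679
  4659^8164=8591
Found 8591 at exponent 8164.

8164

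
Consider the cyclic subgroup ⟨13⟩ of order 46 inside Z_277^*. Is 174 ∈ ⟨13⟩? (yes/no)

no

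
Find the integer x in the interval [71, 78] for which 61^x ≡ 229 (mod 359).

Compute 61^71 mod 359 = 309, then multiply by 61 repeatedly:
  61^71=309  61^72=181  61^73=271  61^74=17  61^75=319
  61^76=73  61^77=145  61^78=229
Found 229 at exponent 78.

78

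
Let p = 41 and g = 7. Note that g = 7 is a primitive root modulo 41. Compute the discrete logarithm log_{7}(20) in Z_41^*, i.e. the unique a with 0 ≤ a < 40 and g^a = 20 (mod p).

6

Successive powers of 7 modulo 41:
  7^0=1  7^1=7  7^2=8  7^3=15  7^4=23  7^5=38
  7^6=20
So 7^6 ≡ 20 (mod 41), giving a = 6.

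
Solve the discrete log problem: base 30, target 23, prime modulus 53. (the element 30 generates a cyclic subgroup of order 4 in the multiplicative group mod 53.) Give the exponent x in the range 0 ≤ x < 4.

3

Successive powers of 30 modulo 53:
  30^0=1  30^1=30  30^2=52  30^3=23
So 30^3 ≡ 23 (mod 53), giving x = 3.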